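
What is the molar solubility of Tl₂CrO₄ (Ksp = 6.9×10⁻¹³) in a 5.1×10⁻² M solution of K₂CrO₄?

1.8×10⁻⁶ M

Tl₂CrO₄(s) ⇌ 2 Tl⁺(aq) + CrO₄²⁻(aq)
The solution already contains CrO₄²⁻ at 5.1×10⁻² M. Let s be the molar solubility of Tl₂CrO₄.
[CrO₄²⁻] ≈ 5.1×10⁻² M (common ion dominates); [Tl⁺] = 2s.
Ksp = [Tl⁺]^2[CrO₄²⁻] = (2s)^2(5.1×10⁻²)
(2s)^2 = 6.9×10⁻¹³ / (5.1×10⁻²) = 1.4×10⁻¹¹
s = 1.8×10⁻⁶ M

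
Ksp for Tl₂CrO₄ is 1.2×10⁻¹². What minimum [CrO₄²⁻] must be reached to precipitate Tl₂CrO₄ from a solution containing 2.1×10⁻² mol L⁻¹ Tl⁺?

2.7×10⁻⁹ M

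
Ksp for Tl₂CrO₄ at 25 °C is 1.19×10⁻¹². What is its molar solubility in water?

6.68×10⁻⁵ M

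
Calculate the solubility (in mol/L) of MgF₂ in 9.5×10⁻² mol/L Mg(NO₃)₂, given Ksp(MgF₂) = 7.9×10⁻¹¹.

1.4×10⁻⁵ M

MgF₂(s) ⇌ Mg²⁺(aq) + 2 F⁻(aq)
Let s be the solubility of MgF₂ here. The common ion gives [Mg²⁺] ≈ 9.5×10⁻² mol/L, and [F⁻] = 2s.
Ksp = [Mg²⁺][F⁻]^2 = (9.5×10⁻²)(2s)^2
(2s)^2 = 7.9×10⁻¹¹ / (9.5×10⁻²) = 8.3×10⁻¹⁰
s = 1.4×10⁻⁵ mol/L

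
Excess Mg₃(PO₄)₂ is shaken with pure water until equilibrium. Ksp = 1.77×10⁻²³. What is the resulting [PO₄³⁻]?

Mg₃(PO₄)₂(s) ⇌ 3 Mg²⁺(aq) + 2 PO₄³⁻(aq)
Let s be the molar solubility. Then [Mg²⁺] = 3s and [PO₄³⁻] = 2s.
Ksp = [Mg²⁺]^3[PO₄³⁻]^2 = (3s)^3 · (2s)^2 = 108s^5 = 1.77×10⁻²³
s = 1.10×10⁻⁵ M
[PO₄³⁻] = 2s = 2.21×10⁻⁵ M

2.21×10⁻⁵ M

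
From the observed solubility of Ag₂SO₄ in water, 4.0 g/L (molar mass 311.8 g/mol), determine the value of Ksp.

Ksp = 8.4×10⁻⁶

Convert to molarity: s = 4.0 / 311.8 = 1.283×10⁻² mol/L
Ag₂SO₄(s) ⇌ 2 Ag⁺(aq) + SO₄²⁻(aq)
Let s be the molar solubility. Then [Ag⁺] = 2s and [SO₄²⁻] = s.
Ksp = [Ag⁺]^2[SO₄²⁻] = (2s)^2 · s = 4s^3
Ksp = 4 × (1.283×10⁻²)^3 = 8.4×10⁻⁶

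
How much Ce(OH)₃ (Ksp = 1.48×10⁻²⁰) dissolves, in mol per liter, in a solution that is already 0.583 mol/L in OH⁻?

7.47×10⁻²⁰ M

Ce(OH)₃(s) ⇌ Ce³⁺(aq) + 3 OH⁻(aq)
Let s be the solubility of Ce(OH)₃ here. The common ion gives [OH⁻] ≈ 0.583 mol/L, and [Ce³⁺] = s.
Ksp = [Ce³⁺][OH⁻]^3 = s(0.583)^3
s = 1.48×10⁻²⁰ / (0.583)^3 = 7.47×10⁻²⁰
s = 7.47×10⁻²⁰ mol/L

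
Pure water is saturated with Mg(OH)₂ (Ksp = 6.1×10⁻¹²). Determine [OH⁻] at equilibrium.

2.3×10⁻⁴ M

Mg(OH)₂(s) ⇌ Mg²⁺(aq) + 2 OH⁻(aq)
With molar solubility s: [Mg²⁺] = s, [OH⁻] = 2s.
Ksp = [Mg²⁺][OH⁻]^2 = s · (2s)^2 = 4s^3 = 6.1×10⁻¹²
s = 1.2×10⁻⁴ M
[OH⁻] = 2s = 2.3×10⁻⁴ M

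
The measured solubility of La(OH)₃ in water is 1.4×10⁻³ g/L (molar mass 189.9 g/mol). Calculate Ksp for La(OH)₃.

Ksp = 8.0×10⁻²⁰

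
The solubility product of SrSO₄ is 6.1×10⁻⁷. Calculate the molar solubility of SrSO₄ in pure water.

7.8×10⁻⁴ M

SrSO₄(s) ⇌ Sr²⁺(aq) + SO₄²⁻(aq)
Call the molar solubility s, so that [Sr²⁺] = s and [SO₄²⁻] = s.
Ksp = [Sr²⁺][SO₄²⁻] = s · s = s^2
s^2 = 6.1×10⁻⁷
s = 7.8×10⁻⁴ mol/L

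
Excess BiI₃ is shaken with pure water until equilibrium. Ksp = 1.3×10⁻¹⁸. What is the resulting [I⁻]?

4.4×10⁻⁵ M

BiI₃(s) ⇌ Bi³⁺(aq) + 3 I⁻(aq)
With molar solubility s: [Bi³⁺] = s, [I⁻] = 3s.
Ksp = [Bi³⁺][I⁻]^3 = s · (3s)^3 = 27s^4 = 1.3×10⁻¹⁸
s = 1.5×10⁻⁵ mol/L
[I⁻] = 3s = 4.4×10⁻⁵ mol/L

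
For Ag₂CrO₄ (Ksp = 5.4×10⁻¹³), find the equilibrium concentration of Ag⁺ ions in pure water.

1.0×10⁻⁴ M

Ag₂CrO₄(s) ⇌ 2 Ag⁺(aq) + CrO₄²⁻(aq)
If s mol/L of Ag₂CrO₄ dissolves, [Ag⁺] = 2s and [CrO₄²⁻] = s.
Ksp = [Ag⁺]^2[CrO₄²⁻] = (2s)^2 · s = 4s^3 = 5.4×10⁻¹³
s = 5.1×10⁻⁵ M
[Ag⁺] = 2s = 1.0×10⁻⁴ M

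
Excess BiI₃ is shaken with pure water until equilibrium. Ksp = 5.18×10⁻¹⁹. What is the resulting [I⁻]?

3.53×10⁻⁵ M

BiI₃(s) ⇌ Bi³⁺(aq) + 3 I⁻(aq)
Call the molar solubility s, so that [Bi³⁺] = s and [I⁻] = 3s.
Ksp = [Bi³⁺][I⁻]^3 = s · (3s)^3 = 27s^4 = 5.18×10⁻¹⁹
s = 1.18×10⁻⁵ mol L⁻¹
[I⁻] = 3s = 3.53×10⁻⁵ mol L⁻¹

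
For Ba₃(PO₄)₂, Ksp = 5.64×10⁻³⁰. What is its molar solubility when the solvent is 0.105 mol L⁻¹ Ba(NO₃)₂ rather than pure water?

Ba₃(PO₄)₂(s) ⇌ 3 Ba²⁺(aq) + 2 PO₄³⁻(aq)
With Ba²⁺ already at 0.105 mol L⁻¹ and s small, take [Ba²⁺] ≈ 0.105 mol L⁻¹ and [PO₄³⁻] = 2s.
Ksp = [Ba²⁺]^3[PO₄³⁻]^2 = (0.105)^3(2s)^2
(2s)^2 = 5.64×10⁻³⁰ / (0.105)^3 = 4.87×10⁻²⁷
s = 3.49×10⁻¹⁴ mol L⁻¹

3.49×10⁻¹⁴ M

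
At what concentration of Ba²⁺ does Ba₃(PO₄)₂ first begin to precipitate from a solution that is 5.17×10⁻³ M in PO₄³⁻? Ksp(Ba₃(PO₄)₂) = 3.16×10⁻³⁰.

4.91×10⁻⁹ M

Each salt precipitates once Q = Ksp for that salt.
Ba₃(PO₄)₂(s) ⇌ 3 Ba²⁺(aq) + 2 PO₄³⁻(aq)
Ksp = [Ba²⁺]^3[PO₄³⁻]^2 = [Ba²⁺]^3(5.17×10⁻³)^2
[Ba²⁺]^3 = 3.16×10⁻³⁰ / (5.17×10⁻³)^2 = 1.18×10⁻²⁵
[Ba²⁺] = 4.91×10⁻⁹ M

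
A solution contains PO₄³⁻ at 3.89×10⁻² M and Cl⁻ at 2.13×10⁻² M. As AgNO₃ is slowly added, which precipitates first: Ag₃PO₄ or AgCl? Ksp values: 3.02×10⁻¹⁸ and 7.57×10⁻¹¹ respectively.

AgCl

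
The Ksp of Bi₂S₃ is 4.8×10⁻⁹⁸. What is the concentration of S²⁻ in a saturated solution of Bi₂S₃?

4.0×10⁻²⁰ M

Bi₂S₃(s) ⇌ 2 Bi³⁺(aq) + 3 S²⁻(aq)
With molar solubility s: [Bi³⁺] = 2s, [S²⁻] = 3s.
Ksp = [Bi³⁺]^2[S²⁻]^3 = (2s)^2 · (3s)^3 = 108s^5 = 4.8×10⁻⁹⁸
s = 1.3×10⁻²⁰ mol/L
[S²⁻] = 3s = 4.0×10⁻²⁰ mol/L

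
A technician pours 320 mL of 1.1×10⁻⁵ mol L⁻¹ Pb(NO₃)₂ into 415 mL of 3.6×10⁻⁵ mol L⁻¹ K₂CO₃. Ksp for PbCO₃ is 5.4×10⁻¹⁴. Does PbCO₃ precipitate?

Total volume after mixing = 320 + 415 = 735 mL.
[Pb²⁺] = (1.1×10⁻⁵)(320)/735 = 4.8×10⁻⁶ mol L⁻¹
[CO₃²⁻] = (3.6×10⁻⁵)(415)/735 = 2.0×10⁻⁵ mol L⁻¹
Q = [Pb²⁺][CO₃²⁻] = 9.7×10⁻¹¹
Since Q (9.7×10⁻¹¹) exceeds Ksp (5.4×10⁻¹⁴), PbCO₃ will precipitate.

Yes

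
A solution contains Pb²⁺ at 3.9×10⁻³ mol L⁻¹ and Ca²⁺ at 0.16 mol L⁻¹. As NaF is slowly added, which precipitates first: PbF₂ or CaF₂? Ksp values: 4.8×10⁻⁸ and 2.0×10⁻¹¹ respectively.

CaF₂

Precipitation begins when Q = Ksp.
For PbF₂: [F⁻] = (Ksp/[Pb²⁺])^(1/2) = 3.5×10⁻³ mol L⁻¹
For CaF₂: [F⁻] = (Ksp/[Ca²⁺])^(1/2) = 1.1×10⁻⁵ mol L⁻¹
The smaller threshold [F⁻] is reached first, so CaF₂ precipitates first.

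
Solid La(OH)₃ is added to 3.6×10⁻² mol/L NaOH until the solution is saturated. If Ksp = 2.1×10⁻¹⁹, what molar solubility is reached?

La(OH)₃(s) ⇌ La³⁺(aq) + 3 OH⁻(aq)
The solution already contains OH⁻ at 3.6×10⁻² mol/L. Let s be the molar solubility of La(OH)₃.
[OH⁻] ≈ 3.6×10⁻² mol/L (common ion dominates); [La³⁺] = s.
Ksp = [La³⁺][OH⁻]^3 = s(3.6×10⁻²)^3
s = 2.1×10⁻¹⁹ / (3.6×10⁻²)^3 = 4.5×10⁻¹⁵
s = 4.5×10⁻¹⁵ mol/L

4.5×10⁻¹⁵ M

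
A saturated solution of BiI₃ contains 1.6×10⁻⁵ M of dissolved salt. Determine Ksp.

Ksp = 1.8×10⁻¹⁸

BiI₃(s) ⇌ Bi³⁺(aq) + 3 I⁻(aq)
If s mol/L of BiI₃ dissolves, [Bi³⁺] = s and [I⁻] = 3s.
Ksp = [Bi³⁺][I⁻]^3 = s · (3s)^3 = 27s^4
Ksp = 27 × (1.6×10⁻⁵)^4 = 1.8×10⁻¹⁸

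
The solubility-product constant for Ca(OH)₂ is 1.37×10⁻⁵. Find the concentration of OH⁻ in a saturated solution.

Ca(OH)₂(s) ⇌ Ca²⁺(aq) + 2 OH⁻(aq)
For each mole of Ca(OH)₂ that dissolves per liter, [Ca²⁺] = s and [OH⁻] = 2s; let s denote this solubility.
Ksp = [Ca²⁺][OH⁻]^2 = s · (2s)^2 = 4s^3 = 1.37×10⁻⁵
s = 1.51×10⁻² M
[OH⁻] = 2s = 3.01×10⁻² M

3.01×10⁻² M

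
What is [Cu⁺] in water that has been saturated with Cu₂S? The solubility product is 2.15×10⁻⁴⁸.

Cu₂S(s) ⇌ 2 Cu⁺(aq) + S²⁻(aq)
With molar solubility s: [Cu⁺] = 2s, [S²⁻] = s.
Ksp = [Cu⁺]^2[S²⁻] = (2s)^2 · s = 4s^3 = 2.15×10⁻⁴⁸
s = 8.13×10⁻¹⁷ M
[Cu⁺] = 2s = 1.63×10⁻¹⁶ M

1.63×10⁻¹⁶ M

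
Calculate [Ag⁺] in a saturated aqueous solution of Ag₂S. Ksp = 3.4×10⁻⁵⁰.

4.1×10⁻¹⁷ M

Ag₂S(s) ⇌ 2 Ag⁺(aq) + S²⁻(aq)
If s mol/L of Ag₂S dissolves, [Ag⁺] = 2s and [S²⁻] = s.
Ksp = [Ag⁺]^2[S²⁻] = (2s)^2 · s = 4s^3 = 3.4×10⁻⁵⁰
s = 2.0×10⁻¹⁷ M
[Ag⁺] = 2s = 4.1×10⁻¹⁷ M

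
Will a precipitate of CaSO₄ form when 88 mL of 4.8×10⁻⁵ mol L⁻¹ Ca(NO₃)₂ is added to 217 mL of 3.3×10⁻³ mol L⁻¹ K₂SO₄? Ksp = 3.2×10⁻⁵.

No

Total volume after mixing = 88 + 217 = 305 mL.
[Ca²⁺] = (4.8×10⁻⁵)(88)/305 = 1.4×10⁻⁵ mol L⁻¹
[SO₄²⁻] = (3.3×10⁻³)(217)/305 = 2.3×10⁻³ mol L⁻¹
Q = [Ca²⁺][SO₄²⁻] = 3.3×10⁻⁸
Since Q (3.3×10⁻⁸) is less than Ksp (3.2×10⁻⁵), no CaSO₄ precipitates.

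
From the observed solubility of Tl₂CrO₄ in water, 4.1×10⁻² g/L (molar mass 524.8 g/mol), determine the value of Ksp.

Ksp = 1.9×10⁻¹²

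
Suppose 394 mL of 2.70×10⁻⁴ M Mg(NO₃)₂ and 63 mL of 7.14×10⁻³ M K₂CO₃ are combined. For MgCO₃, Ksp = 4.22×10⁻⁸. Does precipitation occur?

Yes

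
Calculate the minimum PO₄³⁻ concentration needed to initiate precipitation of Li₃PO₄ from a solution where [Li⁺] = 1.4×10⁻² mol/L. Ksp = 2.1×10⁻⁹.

Precipitation of each salt begins when its ion product equals Ksp.
Li₃PO₄(s) ⇌ 3 Li⁺(aq) + PO₄³⁻(aq)
Ksp = [Li⁺]^3[PO₄³⁻] = [PO₄³⁻](1.4×10⁻²)^3
[PO₄³⁻] = 2.1×10⁻⁹ / (1.4×10⁻²)^3 = 7.7×10⁻⁴
[PO₄³⁻] = 7.7×10⁻⁴ mol/L

7.7×10⁻⁴ M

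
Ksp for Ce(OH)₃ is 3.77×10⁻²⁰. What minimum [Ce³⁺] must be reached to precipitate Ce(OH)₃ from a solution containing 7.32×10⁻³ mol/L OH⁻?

The threshold for precipitation is Q = Ksp.
Ce(OH)₃(s) ⇌ Ce³⁺(aq) + 3 OH⁻(aq)
Ksp = [Ce³⁺][OH⁻]^3 = [Ce³⁺](7.32×10⁻³)^3
[Ce³⁺] = 3.77×10⁻²⁰ / (7.32×10⁻³)^3 = 9.61×10⁻¹⁴
[Ce³⁺] = 9.61×10⁻¹⁴ mol/L

9.61×10⁻¹⁴ M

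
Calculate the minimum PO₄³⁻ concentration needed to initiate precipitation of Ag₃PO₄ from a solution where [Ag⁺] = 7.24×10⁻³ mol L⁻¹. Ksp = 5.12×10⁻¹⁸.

1.35×10⁻¹¹ M

A salt starts to precipitate once the ion product Q reaches its Ksp.
Ag₃PO₄(s) ⇌ 3 Ag⁺(aq) + PO₄³⁻(aq)
Ksp = [Ag⁺]^3[PO₄³⁻] = [PO₄³⁻](7.24×10⁻³)^3
[PO₄³⁻] = 5.12×10⁻¹⁸ / (7.24×10⁻³)^3 = 1.35×10⁻¹¹
[PO₄³⁻] = 1.35×10⁻¹¹ mol L⁻¹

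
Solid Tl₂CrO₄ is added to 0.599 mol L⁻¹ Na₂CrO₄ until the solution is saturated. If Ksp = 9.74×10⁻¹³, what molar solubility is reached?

6.38×10⁻⁷ M

Tl₂CrO₄(s) ⇌ 2 Tl⁺(aq) + CrO₄²⁻(aq)
With CrO₄²⁻ already at 0.599 mol L⁻¹ and s small, take [CrO₄²⁻] ≈ 0.599 mol L⁻¹ and [Tl⁺] = 2s.
Ksp = [Tl⁺]^2[CrO₄²⁻] = (2s)^2(0.599)
(2s)^2 = 9.74×10⁻¹³ / (0.599) = 1.63×10⁻¹²
s = 6.38×10⁻⁷ mol L⁻¹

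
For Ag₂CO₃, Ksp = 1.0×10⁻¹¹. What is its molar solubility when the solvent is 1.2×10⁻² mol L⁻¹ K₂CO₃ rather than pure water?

Ag₂CO₃(s) ⇌ 2 Ag⁺(aq) + CO₃²⁻(aq)
CO₃²⁻ is already present at 1.2×10⁻² mol L⁻¹. If s mol/L of Ag₂CO₃ dissolves, [Ag⁺] = 2s while [CO₃²⁻] ≈ 1.2×10⁻² mol L⁻¹.
Ksp = [Ag⁺]^2[CO₃²⁻] = (2s)^2(1.2×10⁻²)
(2s)^2 = 1.0×10⁻¹¹ / (1.2×10⁻²) = 8.3×10⁻¹⁰
s = 1.4×10⁻⁵ mol L⁻¹

1.4×10⁻⁵ M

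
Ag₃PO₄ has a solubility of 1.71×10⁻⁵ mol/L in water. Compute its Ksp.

Ag₃PO₄(s) ⇌ 3 Ag⁺(aq) + PO₄³⁻(aq)
If s mol/L of Ag₃PO₄ dissolves, [Ag⁺] = 3s and [PO₄³⁻] = s.
Ksp = [Ag⁺]^3[PO₄³⁻] = (3s)^3 · s = 27s^4
Ksp = 27 × (1.71×10⁻⁵)^4 = 2.31×10⁻¹⁸

Ksp = 2.31×10⁻¹⁸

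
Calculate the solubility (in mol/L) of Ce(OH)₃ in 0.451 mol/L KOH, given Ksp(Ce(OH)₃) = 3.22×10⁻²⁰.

3.51×10⁻¹⁹ M

Ce(OH)₃(s) ⇌ Ce³⁺(aq) + 3 OH⁻(aq)
The solution already contains OH⁻ at 0.451 mol/L. Let s be the molar solubility of Ce(OH)₃.
[OH⁻] ≈ 0.451 mol/L (common ion dominates); [Ce³⁺] = s.
Ksp = [Ce³⁺][OH⁻]^3 = s(0.451)^3
s = 3.22×10⁻²⁰ / (0.451)^3 = 3.51×10⁻¹⁹
s = 3.51×10⁻¹⁹ mol/L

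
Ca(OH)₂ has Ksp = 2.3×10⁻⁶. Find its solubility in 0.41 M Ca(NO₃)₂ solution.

1.2×10⁻³ M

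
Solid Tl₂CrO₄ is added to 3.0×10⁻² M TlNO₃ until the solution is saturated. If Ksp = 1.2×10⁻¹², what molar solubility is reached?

1.3×10⁻⁹ M

Tl₂CrO₄(s) ⇌ 2 Tl⁺(aq) + CrO₄²⁻(aq)
Let s be the solubility of Tl₂CrO₄ here. The common ion gives [Tl⁺] ≈ 3.0×10⁻² M, and [CrO₄²⁻] = s.
Ksp = [Tl⁺]^2[CrO₄²⁻] = (3.0×10⁻²)^2s
s = 1.2×10⁻¹² / (3.0×10⁻²)^2 = 1.3×10⁻⁹
s = 1.3×10⁻⁹ M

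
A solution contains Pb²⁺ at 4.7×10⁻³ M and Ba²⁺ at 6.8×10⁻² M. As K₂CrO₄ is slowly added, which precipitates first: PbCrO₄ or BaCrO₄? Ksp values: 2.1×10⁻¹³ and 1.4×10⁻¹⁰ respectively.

Each salt precipitates once Q = Ksp for that salt.
For PbCrO₄: [CrO₄²⁻] = (Ksp/[Pb²⁺]) = 4.5×10⁻¹¹ M
For BaCrO₄: [CrO₄²⁻] = (Ksp/[Ba²⁺]) = 2.1×10⁻⁹ M
PbCrO₄ requires the lower [CrO₄²⁻], so it precipitates first.

PbCrO₄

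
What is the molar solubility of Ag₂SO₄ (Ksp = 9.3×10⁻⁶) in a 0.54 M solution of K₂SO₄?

Ag₂SO₄(s) ⇌ 2 Ag⁺(aq) + SO₄²⁻(aq)
The solution already contains SO₄²⁻ at 0.54 M. Let s be the molar solubility of Ag₂SO₄.
[SO₄²⁻] ≈ 0.54 M (common ion dominates); [Ag⁺] = 2s.
Ksp = [Ag⁺]^2[SO₄²⁻] = (2s)^2(0.54)
(2s)^2 = 9.3×10⁻⁶ / (0.54) = 1.7×10⁻⁵
s = 2.1×10⁻³ M

2.1×10⁻³ M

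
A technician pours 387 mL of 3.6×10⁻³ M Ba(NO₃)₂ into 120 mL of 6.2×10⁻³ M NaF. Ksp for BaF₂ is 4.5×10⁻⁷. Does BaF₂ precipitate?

The combined volume is 507 mL.
[Ba²⁺] = (3.6×10⁻³)(387)/507 = 2.7×10⁻³ M
[F⁻] = (6.2×10⁻³)(120)/507 = 1.5×10⁻³ M
Q = [Ba²⁺][F⁻]^2 = 5.9×10⁻⁹
Q < Ksp (5.9×10⁻⁹ vs 4.5×10⁻⁷); the solution remains unsaturated and no precipitate forms.

No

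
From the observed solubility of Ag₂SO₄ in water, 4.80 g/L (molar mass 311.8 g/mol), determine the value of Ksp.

Ksp = 1.46×10⁻⁵

Molar solubility s = (4.80 g/L) / (311.8 g/mol) = 1.5394×10⁻² mol/L
Ag₂SO₄(s) ⇌ 2 Ag⁺(aq) + SO₄²⁻(aq)
Let s be the molar solubility. Then [Ag⁺] = 2s and [SO₄²⁻] = s.
Ksp = [Ag⁺]^2[SO₄²⁻] = (2s)^2 · s = 4s^3
Ksp = 4 × (1.5394×10⁻²)^3 = 1.46×10⁻⁵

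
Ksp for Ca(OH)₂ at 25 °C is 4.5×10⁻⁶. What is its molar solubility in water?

1.0×10⁻² M

Ca(OH)₂(s) ⇌ Ca²⁺(aq) + 2 OH⁻(aq)
Let s be the molar solubility. Then [Ca²⁺] = s and [OH⁻] = 2s.
Ksp = [Ca²⁺][OH⁻]^2 = s · (2s)^2 = 4s^3
4s^3 = 4.5×10⁻⁶  ⇒  s^3 = 1.1×10⁻⁶
s = 1.0×10⁻² mol L⁻¹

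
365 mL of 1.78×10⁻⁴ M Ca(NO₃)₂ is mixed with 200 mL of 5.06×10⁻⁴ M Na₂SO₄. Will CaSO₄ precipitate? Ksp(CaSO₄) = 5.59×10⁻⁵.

No

The combined volume is 565 mL.
[Ca²⁺] = (1.78×10⁻⁴)(365)/565 = 1.15×10⁻⁴ M
[SO₄²⁻] = (5.06×10⁻⁴)(200)/565 = 1.79×10⁻⁴ M
Q = [Ca²⁺][SO₄²⁻] = 2.06×10⁻⁸
Since Q (2.06×10⁻⁸) is less than Ksp (5.59×10⁻⁵), no CaSO₄ precipitates.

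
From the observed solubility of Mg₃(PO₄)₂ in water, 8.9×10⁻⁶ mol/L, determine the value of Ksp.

Mg₃(PO₄)₂(s) ⇌ 3 Mg²⁺(aq) + 2 PO₄³⁻(aq)
If s mol/L of Mg₃(PO₄)₂ dissolves, [Mg²⁺] = 3s and [PO₄³⁻] = 2s.
Ksp = [Mg²⁺]^3[PO₄³⁻]^2 = (3s)^3 · (2s)^2 = 108s^5
Ksp = 108 × (8.9×10⁻⁶)^5 = 6.0×10⁻²⁴

Ksp = 6.0×10⁻²⁴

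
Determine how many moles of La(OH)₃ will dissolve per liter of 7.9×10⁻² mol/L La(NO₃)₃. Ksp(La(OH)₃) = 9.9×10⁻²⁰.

La(OH)₃(s) ⇌ La³⁺(aq) + 3 OH⁻(aq)
With La³⁺ already at 7.9×10⁻² mol/L and s small, take [La³⁺] ≈ 7.9×10⁻² mol/L and [OH⁻] = 3s.
Ksp = [La³⁺][OH⁻]^3 = (7.9×10⁻²)(3s)^3
(3s)^3 = 9.9×10⁻²⁰ / (7.9×10⁻²) = 1.3×10⁻¹⁸
s = 3.6×10⁻⁷ mol/L

3.6×10⁻⁷ M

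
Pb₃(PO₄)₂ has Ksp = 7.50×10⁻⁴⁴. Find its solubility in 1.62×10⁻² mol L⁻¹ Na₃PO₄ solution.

2.20×10⁻¹⁴ M

Pb₃(PO₄)₂(s) ⇌ 3 Pb²⁺(aq) + 2 PO₄³⁻(aq)
Let s be the solubility of Pb₃(PO₄)₂ here. The common ion gives [PO₄³⁻] ≈ 1.62×10⁻² mol L⁻¹, and [Pb²⁺] = 3s.
Ksp = [Pb²⁺]^3[PO₄³⁻]^2 = (3s)^3(1.62×10⁻²)^2
(3s)^3 = 7.50×10⁻⁴⁴ / (1.62×10⁻²)^2 = 2.86×10⁻⁴⁰
s = 2.20×10⁻¹⁴ mol L⁻¹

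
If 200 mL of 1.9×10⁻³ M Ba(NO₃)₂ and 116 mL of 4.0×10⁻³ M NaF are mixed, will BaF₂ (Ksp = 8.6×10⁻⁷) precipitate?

No

Total volume after mixing = 200 + 116 = 316 mL.
[Ba²⁺] = (1.9×10⁻³)(200)/316 = 1.2×10⁻³ M
[F⁻] = (4.0×10⁻³)(116)/316 = 1.5×10⁻³ M
Q = [Ba²⁺][F⁻]^2 = 2.6×10⁻⁹
Q < Ksp (2.6×10⁻⁹ vs 8.6×10⁻⁷); the solution remains unsaturated and no precipitate forms.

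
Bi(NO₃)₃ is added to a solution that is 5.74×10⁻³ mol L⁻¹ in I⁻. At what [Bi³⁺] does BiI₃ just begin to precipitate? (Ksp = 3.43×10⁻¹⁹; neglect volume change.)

1.81×10⁻¹² M

A salt starts to precipitate once the ion product Q reaches its Ksp.
BiI₃(s) ⇌ Bi³⁺(aq) + 3 I⁻(aq)
Ksp = [Bi³⁺][I⁻]^3 = [Bi³⁺](5.74×10⁻³)^3
[Bi³⁺] = 3.43×10⁻¹⁹ / (5.74×10⁻³)^3 = 1.81×10⁻¹²
[Bi³⁺] = 1.81×10⁻¹² mol L⁻¹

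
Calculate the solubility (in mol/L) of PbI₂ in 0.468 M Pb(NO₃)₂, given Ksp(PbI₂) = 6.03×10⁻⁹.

PbI₂(s) ⇌ Pb²⁺(aq) + 2 I⁻(aq)
With Pb²⁺ already at 0.468 M and s small, take [Pb²⁺] ≈ 0.468 M and [I⁻] = 2s.
Ksp = [Pb²⁺][I⁻]^2 = (0.468)(2s)^2
(2s)^2 = 6.03×10⁻⁹ / (0.468) = 1.29×10⁻⁸
s = 5.68×10⁻⁵ M

5.68×10⁻⁵ M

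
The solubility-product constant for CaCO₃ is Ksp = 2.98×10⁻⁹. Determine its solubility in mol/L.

5.46×10⁻⁵ M

CaCO₃(s) ⇌ Ca²⁺(aq) + CO₃²⁻(aq)
For each mole of CaCO₃ that dissolves per liter, [Ca²⁺] = s and [CO₃²⁻] = s; let s denote this solubility.
Ksp = [Ca²⁺][CO₃²⁻] = s · s = s^2
s^2 = 2.98×10⁻⁹
s = 5.46×10⁻⁵ M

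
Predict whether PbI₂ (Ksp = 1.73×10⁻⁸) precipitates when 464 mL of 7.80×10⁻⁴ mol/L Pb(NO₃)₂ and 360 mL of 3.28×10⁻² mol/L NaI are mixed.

Total volume after mixing = 464 + 360 = 824 mL.
[Pb²⁺] = (7.80×10⁻⁴)(464)/824 = 4.39×10⁻⁴ mol/L
[I⁻] = (3.28×10⁻²)(360)/824 = 1.43×10⁻² mol/L
Q = [Pb²⁺][I⁻]^2 = 9.02×10⁻⁸
Since Q (9.02×10⁻⁸) exceeds Ksp (1.73×10⁻⁸), PbI₂ will precipitate.

Yes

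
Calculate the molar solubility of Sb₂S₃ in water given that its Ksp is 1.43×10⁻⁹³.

1.06×10⁻¹⁹ M

Sb₂S₃(s) ⇌ 2 Sb³⁺(aq) + 3 S²⁻(aq)
Let s be the molar solubility. Then [Sb³⁺] = 2s and [S²⁻] = 3s.
Ksp = [Sb³⁺]^2[S²⁻]^3 = (2s)^2 · (3s)^3 = 108s^5
108s^5 = 1.43×10⁻⁹³  ⇒  s^5 = 1.32×10⁻⁹⁵
s = 1.06×10⁻¹⁹ mol/L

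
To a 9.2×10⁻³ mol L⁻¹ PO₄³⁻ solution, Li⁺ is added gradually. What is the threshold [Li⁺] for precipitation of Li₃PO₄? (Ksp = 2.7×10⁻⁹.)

6.6×10⁻³ M

Precipitation begins when Q = Ksp.
Li₃PO₄(s) ⇌ 3 Li⁺(aq) + PO₄³⁻(aq)
Ksp = [Li⁺]^3[PO₄³⁻] = [Li⁺]^3(9.2×10⁻³)
[Li⁺]^3 = 2.7×10⁻⁹ / (9.2×10⁻³) = 2.9×10⁻⁷
[Li⁺] = 6.6×10⁻³ mol L⁻¹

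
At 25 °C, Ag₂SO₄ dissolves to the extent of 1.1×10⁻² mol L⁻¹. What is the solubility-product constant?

Ag₂SO₄(s) ⇌ 2 Ag⁺(aq) + SO₄²⁻(aq)
For each mole of Ag₂SO₄ that dissolves per liter, [Ag⁺] = 2s and [SO₄²⁻] = s; let s denote this solubility.
Ksp = [Ag⁺]^2[SO₄²⁻] = (2s)^2 · s = 4s^3
Ksp = 4 × (1.1×10⁻²)^3 = 5.3×10⁻⁶

Ksp = 5.3×10⁻⁶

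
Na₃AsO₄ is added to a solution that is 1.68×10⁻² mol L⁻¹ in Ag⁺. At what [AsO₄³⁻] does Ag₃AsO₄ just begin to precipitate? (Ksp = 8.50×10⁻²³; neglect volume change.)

1.79×10⁻¹⁷ M

Precipitation of each salt begins when its ion product equals Ksp.
Ag₃AsO₄(s) ⇌ 3 Ag⁺(aq) + AsO₄³⁻(aq)
Ksp = [Ag⁺]^3[AsO₄³⁻] = [AsO₄³⁻](1.68×10⁻²)^3
[AsO₄³⁻] = 8.50×10⁻²³ / (1.68×10⁻²)^3 = 1.79×10⁻¹⁷
[AsO₄³⁻] = 1.79×10⁻¹⁷ mol L⁻¹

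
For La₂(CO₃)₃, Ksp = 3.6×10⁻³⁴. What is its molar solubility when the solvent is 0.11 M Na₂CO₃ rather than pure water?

2.6×10⁻¹⁶ M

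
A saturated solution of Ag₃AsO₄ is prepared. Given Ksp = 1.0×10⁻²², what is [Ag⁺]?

4.2×10⁻⁶ M

Ag₃AsO₄(s) ⇌ 3 Ag⁺(aq) + AsO₄³⁻(aq)
Let s be the molar solubility. Then [Ag⁺] = 3s and [AsO₄³⁻] = s.
Ksp = [Ag⁺]^3[AsO₄³⁻] = (3s)^3 · s = 27s^4 = 1.0×10⁻²²
s = 1.4×10⁻⁶ mol L⁻¹
[Ag⁺] = 3s = 4.2×10⁻⁶ mol L⁻¹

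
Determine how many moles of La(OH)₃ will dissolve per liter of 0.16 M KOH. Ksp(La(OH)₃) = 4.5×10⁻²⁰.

1.1×10⁻¹⁷ M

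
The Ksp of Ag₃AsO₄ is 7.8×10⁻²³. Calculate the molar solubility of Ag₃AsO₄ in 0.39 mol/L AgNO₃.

Ag₃AsO₄(s) ⇌ 3 Ag⁺(aq) + AsO₄³⁻(aq)
Ag⁺ is already present at 0.39 mol/L. If s mol/L of Ag₃AsO₄ dissolves, [AsO₄³⁻] = s while [Ag⁺] ≈ 0.39 mol/L.
Ksp = [Ag⁺]^3[AsO₄³⁻] = (0.39)^3s
s = 7.8×10⁻²³ / (0.39)^3 = 1.3×10⁻²¹
s = 1.3×10⁻²¹ mol/L

1.3×10⁻²¹ M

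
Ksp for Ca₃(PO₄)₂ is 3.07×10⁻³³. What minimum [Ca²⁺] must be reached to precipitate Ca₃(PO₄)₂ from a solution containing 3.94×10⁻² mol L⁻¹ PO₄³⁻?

1.26×10⁻¹⁰ M

Each salt precipitates once Q = Ksp for that salt.
Ca₃(PO₄)₂(s) ⇌ 3 Ca²⁺(aq) + 2 PO₄³⁻(aq)
Ksp = [Ca²⁺]^3[PO₄³⁻]^2 = [Ca²⁺]^3(3.94×10⁻²)^2
[Ca²⁺]^3 = 3.07×10⁻³³ / (3.94×10⁻²)^2 = 1.98×10⁻³⁰
[Ca²⁺] = 1.26×10⁻¹⁰ mol L⁻¹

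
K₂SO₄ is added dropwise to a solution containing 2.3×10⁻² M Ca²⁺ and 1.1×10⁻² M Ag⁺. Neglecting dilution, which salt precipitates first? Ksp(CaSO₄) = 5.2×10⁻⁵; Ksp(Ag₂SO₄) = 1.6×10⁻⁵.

CaSO₄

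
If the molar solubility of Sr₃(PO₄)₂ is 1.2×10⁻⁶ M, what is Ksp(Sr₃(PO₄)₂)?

Ksp = 2.7×10⁻²⁸

Sr₃(PO₄)₂(s) ⇌ 3 Sr²⁺(aq) + 2 PO₄³⁻(aq)
For each mole of Sr₃(PO₄)₂ that dissolves per liter, [Sr²⁺] = 3s and [PO₄³⁻] = 2s; let s denote this solubility.
Ksp = [Sr²⁺]^3[PO₄³⁻]^2 = (3s)^3 · (2s)^2 = 108s^5
Ksp = 108 × (1.2×10⁻⁶)^5 = 2.7×10⁻²⁸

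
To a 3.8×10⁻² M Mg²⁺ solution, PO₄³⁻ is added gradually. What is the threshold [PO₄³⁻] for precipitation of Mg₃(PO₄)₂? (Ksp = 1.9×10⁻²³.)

The threshold for precipitation is Q = Ksp.
Mg₃(PO₄)₂(s) ⇌ 3 Mg²⁺(aq) + 2 PO₄³⁻(aq)
Ksp = [Mg²⁺]^3[PO₄³⁻]^2 = [PO₄³⁻]^2(3.8×10⁻²)^3
[PO₄³⁻]^2 = 1.9×10⁻²³ / (3.8×10⁻²)^3 = 3.5×10⁻¹⁹
[PO₄³⁻] = 5.9×10⁻¹⁰ M

5.9×10⁻¹⁰ M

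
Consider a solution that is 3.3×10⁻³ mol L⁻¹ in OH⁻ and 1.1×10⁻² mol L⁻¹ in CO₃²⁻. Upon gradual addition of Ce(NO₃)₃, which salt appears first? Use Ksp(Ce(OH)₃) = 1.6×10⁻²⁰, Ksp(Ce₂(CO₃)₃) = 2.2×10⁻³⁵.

Ce₂(CO₃)₃

Precipitation of each salt begins when its ion product equals Ksp.
For Ce(OH)₃: [Ce³⁺] = (Ksp/[OH⁻]^3) = 4.5×10⁻¹³ mol L⁻¹
For Ce₂(CO₃)₃: [Ce³⁺] = (Ksp/[CO₃²⁻]^3)^(1/2) = 4.1×10⁻¹⁵ mol L⁻¹
Since Ce₂(CO₃)₃ needs less Ce³⁺ to reach saturation, it precipitates first.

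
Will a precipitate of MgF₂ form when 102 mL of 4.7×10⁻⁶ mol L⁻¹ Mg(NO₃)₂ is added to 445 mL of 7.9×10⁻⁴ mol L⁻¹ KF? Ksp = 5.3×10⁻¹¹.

No

The combined volume is 547 mL.
[Mg²⁺] = (4.7×10⁻⁶)(102)/547 = 8.8×10⁻⁷ mol L⁻¹
[F⁻] = (7.9×10⁻⁴)(445)/547 = 6.4×10⁻⁴ mol L⁻¹
Q = [Mg²⁺][F⁻]^2 = 3.6×10⁻¹³
Q = 3.6×10⁻¹³ < Ksp = 5.3×10⁻¹¹, so the solution is unsaturated and no precipitate forms.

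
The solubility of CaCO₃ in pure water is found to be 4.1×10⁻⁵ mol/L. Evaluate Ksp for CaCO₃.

Ksp = 1.7×10⁻⁹

CaCO₃(s) ⇌ Ca²⁺(aq) + CO₃²⁻(aq)
With molar solubility s: [Ca²⁺] = s, [CO₃²⁻] = s.
Ksp = [Ca²⁺][CO₃²⁻] = s · s = s^2
Ksp = (4.1×10⁻⁵)^2 = 1.7×10⁻⁹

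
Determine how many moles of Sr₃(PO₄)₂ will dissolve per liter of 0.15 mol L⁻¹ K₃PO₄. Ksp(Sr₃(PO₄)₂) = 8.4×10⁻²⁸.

Sr₃(PO₄)₂(s) ⇌ 3 Sr²⁺(aq) + 2 PO₄³⁻(aq)
PO₄³⁻ is already present at 0.15 mol L⁻¹. If s mol/L of Sr₃(PO₄)₂ dissolves, [Sr²⁺] = 3s while [PO₄³⁻] ≈ 0.15 mol L⁻¹.
Ksp = [Sr²⁺]^3[PO₄³⁻]^2 = (3s)^3(0.15)^2
(3s)^3 = 8.4×10⁻²⁸ / (0.15)^2 = 3.7×10⁻²⁶
s = 1.1×10⁻⁹ mol L⁻¹

1.1×10⁻⁹ M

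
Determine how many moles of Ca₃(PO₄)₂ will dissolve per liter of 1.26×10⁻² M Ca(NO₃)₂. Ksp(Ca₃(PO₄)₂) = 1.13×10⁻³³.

1.19×10⁻¹⁴ M

Ca₃(PO₄)₂(s) ⇌ 3 Ca²⁺(aq) + 2 PO₄³⁻(aq)
Ca²⁺ is already present at 1.26×10⁻² M. If s mol/L of Ca₃(PO₄)₂ dissolves, [PO₄³⁻] = 2s while [Ca²⁺] ≈ 1.26×10⁻² M.
Ksp = [Ca²⁺]^3[PO₄³⁻]^2 = (1.26×10⁻²)^3(2s)^2
(2s)^2 = 1.13×10⁻³³ / (1.26×10⁻²)^3 = 5.65×10⁻²⁸
s = 1.19×10⁻¹⁴ M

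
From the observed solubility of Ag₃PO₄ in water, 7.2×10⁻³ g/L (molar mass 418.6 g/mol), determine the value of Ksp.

Ksp = 2.4×10⁻¹⁸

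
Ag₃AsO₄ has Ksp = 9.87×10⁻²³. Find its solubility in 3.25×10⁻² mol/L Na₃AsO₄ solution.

4.83×10⁻⁸ M

Ag₃AsO₄(s) ⇌ 3 Ag⁺(aq) + AsO₄³⁻(aq)
Let s be the solubility of Ag₃AsO₄ here. The common ion gives [AsO₄³⁻] ≈ 3.25×10⁻² mol/L, and [Ag⁺] = 3s.
Ksp = [Ag⁺]^3[AsO₄³⁻] = (3s)^3(3.25×10⁻²)
(3s)^3 = 9.87×10⁻²³ / (3.25×10⁻²) = 3.04×10⁻²¹
s = 4.83×10⁻⁸ mol/L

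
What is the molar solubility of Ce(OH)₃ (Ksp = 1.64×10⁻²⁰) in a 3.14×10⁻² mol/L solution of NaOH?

5.30×10⁻¹⁶ M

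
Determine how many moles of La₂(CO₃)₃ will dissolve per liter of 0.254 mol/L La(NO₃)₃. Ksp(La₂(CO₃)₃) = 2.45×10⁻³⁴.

5.20×10⁻¹² M

La₂(CO₃)₃(s) ⇌ 2 La³⁺(aq) + 3 CO₃²⁻(aq)
The solution already contains La³⁺ at 0.254 mol/L. Let s be the molar solubility of La₂(CO₃)₃.
[La³⁺] ≈ 0.254 mol/L (common ion dominates); [CO₃²⁻] = 3s.
Ksp = [La³⁺]^2[CO₃²⁻]^3 = (0.254)^2(3s)^3
(3s)^3 = 2.45×10⁻³⁴ / (0.254)^2 = 3.80×10⁻³³
s = 5.20×10⁻¹² mol/L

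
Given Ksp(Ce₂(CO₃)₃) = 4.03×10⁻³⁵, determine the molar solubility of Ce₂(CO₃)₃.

5.18×10⁻⁸ M

Ce₂(CO₃)₃(s) ⇌ 2 Ce³⁺(aq) + 3 CO₃²⁻(aq)
If s mol/L of Ce₂(CO₃)₃ dissolves, [Ce³⁺] = 2s and [CO₃²⁻] = 3s.
Ksp = [Ce³⁺]^2[CO₃²⁻]^3 = (2s)^2 · (3s)^3 = 108s^5
108s^5 = 4.03×10⁻³⁵  ⇒  s^5 = 3.73×10⁻³⁷
s = (3.73×10⁻³⁷)^(1/5) = 5.18×10⁻⁸ mol L⁻¹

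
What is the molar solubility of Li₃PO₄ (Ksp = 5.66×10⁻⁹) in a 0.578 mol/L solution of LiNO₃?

Li₃PO₄(s) ⇌ 3 Li⁺(aq) + PO₄³⁻(aq)
Let s be the solubility of Li₃PO₄ here. The common ion gives [Li⁺] ≈ 0.578 mol/L, and [PO₄³⁻] = s.
Ksp = [Li⁺]^3[PO₄³⁻] = (0.578)^3s
s = 5.66×10⁻⁹ / (0.578)^3 = 2.93×10⁻⁸
s = 2.93×10⁻⁸ mol/L

2.93×10⁻⁸ M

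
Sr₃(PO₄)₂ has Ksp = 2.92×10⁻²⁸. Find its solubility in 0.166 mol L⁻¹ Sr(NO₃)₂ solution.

Sr₃(PO₄)₂(s) ⇌ 3 Sr²⁺(aq) + 2 PO₄³⁻(aq)
Let s be the solubility of Sr₃(PO₄)₂ here. The common ion gives [Sr²⁺] ≈ 0.166 mol L⁻¹, and [PO₄³⁻] = 2s.
Ksp = [Sr²⁺]^3[PO₄³⁻]^2 = (0.166)^3(2s)^2
(2s)^2 = 2.92×10⁻²⁸ / (0.166)^3 = 6.38×10⁻²⁶
s = 1.26×10⁻¹³ mol L⁻¹

1.26×10⁻¹³ M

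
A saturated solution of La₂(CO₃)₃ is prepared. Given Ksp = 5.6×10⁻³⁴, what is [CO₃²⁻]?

2.6×10⁻⁷ M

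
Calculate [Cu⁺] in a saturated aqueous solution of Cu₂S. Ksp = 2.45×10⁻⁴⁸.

1.70×10⁻¹⁶ M

Cu₂S(s) ⇌ 2 Cu⁺(aq) + S²⁻(aq)
If s mol/L of Cu₂S dissolves, [Cu⁺] = 2s and [S²⁻] = s.
Ksp = [Cu⁺]^2[S²⁻] = (2s)^2 · s = 4s^3 = 2.45×10⁻⁴⁸
s = 8.49×10⁻¹⁷ M
[Cu⁺] = 2s = 1.70×10⁻¹⁶ M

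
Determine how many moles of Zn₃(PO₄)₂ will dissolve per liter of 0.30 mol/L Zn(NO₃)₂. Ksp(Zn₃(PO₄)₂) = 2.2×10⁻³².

4.5×10⁻¹⁶ M

Zn₃(PO₄)₂(s) ⇌ 3 Zn²⁺(aq) + 2 PO₄³⁻(aq)
Zn²⁺ is already present at 0.30 mol/L. If s mol/L of Zn₃(PO₄)₂ dissolves, [PO₄³⁻] = 2s while [Zn²⁺] ≈ 0.30 mol/L.
Ksp = [Zn²⁺]^3[PO₄³⁻]^2 = (0.30)^3(2s)^2
(2s)^2 = 2.2×10⁻³² / (0.30)^3 = 8.1×10⁻³¹
s = 4.5×10⁻¹⁶ mol/L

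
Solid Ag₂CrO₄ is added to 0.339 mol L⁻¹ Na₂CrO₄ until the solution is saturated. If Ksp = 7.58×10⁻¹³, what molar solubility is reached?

Ag₂CrO₄(s) ⇌ 2 Ag⁺(aq) + CrO₄²⁻(aq)
Let s be the solubility of Ag₂CrO₄ here. The common ion gives [CrO₄²⁻] ≈ 0.339 mol L⁻¹, and [Ag⁺] = 2s.
Ksp = [Ag⁺]^2[CrO₄²⁻] = (2s)^2(0.339)
(2s)^2 = 7.58×10⁻¹³ / (0.339) = 2.24×10⁻¹²
s = 7.48×10⁻⁷ mol L⁻¹

7.48×10⁻⁷ M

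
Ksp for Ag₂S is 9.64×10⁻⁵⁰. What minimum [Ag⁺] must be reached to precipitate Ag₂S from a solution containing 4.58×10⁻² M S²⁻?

1.45×10⁻²⁴ M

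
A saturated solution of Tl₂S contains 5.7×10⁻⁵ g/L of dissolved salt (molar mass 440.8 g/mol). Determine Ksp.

s = (5.7×10⁻⁵ g L⁻¹)/(440.8 g mol⁻¹) = 1.293×10⁻⁷ M
Tl₂S(s) ⇌ 2 Tl⁺(aq) + S²⁻(aq)
Let s be the molar solubility. Then [Tl⁺] = 2s and [S²⁻] = s.
Ksp = [Tl⁺]^2[S²⁻] = (2s)^2 · s = 4s^3
Ksp = 4 × (1.293×10⁻⁷)^3 = 8.6×10⁻²¹

Ksp = 8.6×10⁻²¹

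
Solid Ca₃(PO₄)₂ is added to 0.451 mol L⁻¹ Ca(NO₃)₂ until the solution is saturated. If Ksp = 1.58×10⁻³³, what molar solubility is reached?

Ca₃(PO₄)₂(s) ⇌ 3 Ca²⁺(aq) + 2 PO₄³⁻(aq)
With Ca²⁺ already at 0.451 mol L⁻¹ and s small, take [Ca²⁺] ≈ 0.451 mol L⁻¹ and [PO₄³⁻] = 2s.
Ksp = [Ca²⁺]^3[PO₄³⁻]^2 = (0.451)^3(2s)^2
(2s)^2 = 1.58×10⁻³³ / (0.451)^3 = 1.72×10⁻³²
s = 6.56×10⁻¹⁷ mol L⁻¹

6.56×10⁻¹⁷ M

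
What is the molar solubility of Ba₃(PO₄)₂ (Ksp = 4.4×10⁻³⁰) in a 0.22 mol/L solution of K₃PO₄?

Ba₃(PO₄)₂(s) ⇌ 3 Ba²⁺(aq) + 2 PO₄³⁻(aq)
The solution already contains PO₄³⁻ at 0.22 mol/L. Let s be the molar solubility of Ba₃(PO₄)₂.
[PO₄³⁻] ≈ 0.22 mol/L (common ion dominates); [Ba²⁺] = 3s.
Ksp = [Ba²⁺]^3[PO₄³⁻]^2 = (3s)^3(0.22)^2
(3s)^3 = 4.4×10⁻³⁰ / (0.22)^2 = 9.1×10⁻²⁹
s = 1.5×10⁻¹⁰ mol/L

1.5×10⁻¹⁰ M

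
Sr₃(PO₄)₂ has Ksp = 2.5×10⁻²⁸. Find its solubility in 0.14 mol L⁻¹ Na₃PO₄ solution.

7.8×10⁻¹⁰ M

Sr₃(PO₄)₂(s) ⇌ 3 Sr²⁺(aq) + 2 PO₄³⁻(aq)
The solution already contains PO₄³⁻ at 0.14 mol L⁻¹. Let s be the molar solubility of Sr₃(PO₄)₂.
[PO₄³⁻] ≈ 0.14 mol L⁻¹ (common ion dominates); [Sr²⁺] = 3s.
Ksp = [Sr²⁺]^3[PO₄³⁻]^2 = (3s)^3(0.14)^2
(3s)^3 = 2.5×10⁻²⁸ / (0.14)^2 = 1.3×10⁻²⁶
s = 7.8×10⁻¹⁰ mol L⁻¹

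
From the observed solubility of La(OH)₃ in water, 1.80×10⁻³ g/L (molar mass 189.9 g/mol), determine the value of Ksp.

Molar solubility s = (1.80×10⁻³ g/L) / (189.9 g/mol) = 9.4787×10⁻⁶ mol/L
La(OH)₃(s) ⇌ La³⁺(aq) + 3 OH⁻(aq)
Call the molar solubility s, so that [La³⁺] = s and [OH⁻] = 3s.
Ksp = [La³⁺][OH⁻]^3 = s · (3s)^3 = 27s^4
Ksp = 27 × (9.4787×10⁻⁶)^4 = 2.18×10⁻¹⁹

Ksp = 2.18×10⁻¹⁹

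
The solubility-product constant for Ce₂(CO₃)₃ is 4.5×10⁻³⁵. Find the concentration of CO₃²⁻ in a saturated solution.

1.6×10⁻⁷ M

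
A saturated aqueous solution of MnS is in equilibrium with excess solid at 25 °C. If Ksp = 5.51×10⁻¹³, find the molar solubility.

MnS(s) ⇌ Mn²⁺(aq) + S²⁻(aq)
Let s be the molar solubility. Then [Mn²⁺] = s and [S²⁻] = s.
Ksp = [Mn²⁺][S²⁻] = s · s = s^2
s^2 = 5.51×10⁻¹³
s = (5.51×10⁻¹³)^(1/2) = 7.42×10⁻⁷ mol/L

7.42×10⁻⁷ M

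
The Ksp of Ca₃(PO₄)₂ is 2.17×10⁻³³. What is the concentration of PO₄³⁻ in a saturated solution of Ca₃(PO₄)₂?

Ca₃(PO₄)₂(s) ⇌ 3 Ca²⁺(aq) + 2 PO₄³⁻(aq)
Let s be the molar solubility. Then [Ca²⁺] = 3s and [PO₄³⁻] = 2s.
Ksp = [Ca²⁺]^3[PO₄³⁻]^2 = (3s)^3 · (2s)^2 = 108s^5 = 2.17×10⁻³³
s = 1.15×10⁻⁷ mol/L
[PO₄³⁻] = 2s = 2.30×10⁻⁷ mol/L

2.30×10⁻⁷ M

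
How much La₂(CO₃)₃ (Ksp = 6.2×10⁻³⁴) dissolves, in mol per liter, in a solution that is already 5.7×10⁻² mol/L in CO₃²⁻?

9.1×10⁻¹⁶ M

La₂(CO₃)₃(s) ⇌ 2 La³⁺(aq) + 3 CO₃²⁻(aq)
Let s be the solubility of La₂(CO₃)₃ here. The common ion gives [CO₃²⁻] ≈ 5.7×10⁻² mol/L, and [La³⁺] = 2s.
Ksp = [La³⁺]^2[CO₃²⁻]^3 = (2s)^2(5.7×10⁻²)^3
(2s)^2 = 6.2×10⁻³⁴ / (5.7×10⁻²)^3 = 3.3×10⁻³⁰
s = 9.1×10⁻¹⁶ mol/L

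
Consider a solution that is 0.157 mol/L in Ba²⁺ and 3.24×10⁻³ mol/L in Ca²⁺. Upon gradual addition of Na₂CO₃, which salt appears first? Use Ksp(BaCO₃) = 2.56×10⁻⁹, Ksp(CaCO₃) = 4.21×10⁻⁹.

The threshold for precipitation is Q = Ksp.
For BaCO₃: [CO₃²⁻] = (Ksp/[Ba²⁺]) = 1.63×10⁻⁸ mol/L
For CaCO₃: [CO₃²⁻] = (Ksp/[Ca²⁺]) = 1.30×10⁻⁶ mol/L
Since BaCO₃ needs less CO₃²⁻ to reach saturation, it precipitates first.

BaCO₃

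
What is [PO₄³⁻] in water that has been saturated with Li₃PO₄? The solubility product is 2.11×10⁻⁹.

2.97×10⁻³ M

Li₃PO₄(s) ⇌ 3 Li⁺(aq) + PO₄³⁻(aq)
If s mol/L of Li₃PO₄ dissolves, [Li⁺] = 3s and [PO₄³⁻] = s.
Ksp = [Li⁺]^3[PO₄³⁻] = (3s)^3 · s = 27s^4 = 2.11×10⁻⁹
s = 2.97×10⁻³ mol L⁻¹
[PO₄³⁻] = s = 2.97×10⁻³ mol L⁻¹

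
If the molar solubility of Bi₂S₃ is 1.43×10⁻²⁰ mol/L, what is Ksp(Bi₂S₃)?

Ksp = 6.46×10⁻⁹⁸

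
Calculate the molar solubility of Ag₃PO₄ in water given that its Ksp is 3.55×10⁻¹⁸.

1.90×10⁻⁵ M

Ag₃PO₄(s) ⇌ 3 Ag⁺(aq) + PO₄³⁻(aq)
Let s be the molar solubility. Then [Ag⁺] = 3s and [PO₄³⁻] = s.
Ksp = [Ag⁺]^3[PO₄³⁻] = (3s)^3 · s = 27s^4
27s^4 = 3.55×10⁻¹⁸  ⇒  s^4 = 1.31×10⁻¹⁹
s = 1.90×10⁻⁵ mol/L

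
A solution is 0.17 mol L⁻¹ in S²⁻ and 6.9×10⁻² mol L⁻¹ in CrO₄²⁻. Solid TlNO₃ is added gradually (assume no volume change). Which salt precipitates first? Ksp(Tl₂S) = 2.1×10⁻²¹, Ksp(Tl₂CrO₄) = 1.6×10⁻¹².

Precipitation begins when Q = Ksp.
For Tl₂S: [Tl⁺] = (Ksp/[S²⁻])^(1/2) = 1.1×10⁻¹⁰ mol L⁻¹
For Tl₂CrO₄: [Tl⁺] = (Ksp/[CrO₄²⁻])^(1/2) = 4.8×10⁻⁶ mol L⁻¹
Since Tl₂S needs less Tl⁺ to reach saturation, it precipitates first.

Tl₂S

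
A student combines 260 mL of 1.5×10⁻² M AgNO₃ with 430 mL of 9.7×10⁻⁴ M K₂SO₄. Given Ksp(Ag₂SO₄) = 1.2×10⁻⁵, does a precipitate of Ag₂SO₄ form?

No

After mixing, V = 260 mL + 430 mL = 690 mL.
[Ag⁺] = (1.5×10⁻²)(260)/690 = 5.7×10⁻³ M
[SO₄²⁻] = (9.7×10⁻⁴)(430)/690 = 6.0×10⁻⁴ M
Q = [Ag⁺]^2[SO₄²⁻] = 1.9×10⁻⁸
Q = 1.9×10⁻⁸ < Ksp = 1.2×10⁻⁵, so the solution is unsaturated and no precipitate forms.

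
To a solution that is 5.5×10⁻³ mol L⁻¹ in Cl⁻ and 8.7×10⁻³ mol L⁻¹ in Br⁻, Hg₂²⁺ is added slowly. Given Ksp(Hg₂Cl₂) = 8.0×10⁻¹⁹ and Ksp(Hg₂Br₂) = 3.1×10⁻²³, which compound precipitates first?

A salt starts to precipitate once the ion product Q reaches its Ksp.
For Hg₂Cl₂: [Hg₂²⁺] = (Ksp/[Cl⁻]^2) = 2.6×10⁻¹⁴ mol L⁻¹
For Hg₂Br₂: [Hg₂²⁺] = (Ksp/[Br⁻]^2) = 4.1×10⁻¹⁹ mol L⁻¹
Hg₂Br₂ requires the lower [Hg₂²⁺], so it precipitates first.

Hg₂Br₂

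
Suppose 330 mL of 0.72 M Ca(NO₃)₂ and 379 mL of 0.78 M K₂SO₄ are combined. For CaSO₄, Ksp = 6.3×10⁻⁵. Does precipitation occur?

After mixing, V = 330 mL + 379 mL = 709 mL.
[Ca²⁺] = (0.72)(330)/709 = 0.34 M
[SO₄²⁻] = (0.78)(379)/709 = 0.42 M
Q = [Ca²⁺][SO₄²⁻] = 0.14
Since Q (0.14) exceeds Ksp (6.3×10⁻⁵), CaSO₄ will precipitate.

Yes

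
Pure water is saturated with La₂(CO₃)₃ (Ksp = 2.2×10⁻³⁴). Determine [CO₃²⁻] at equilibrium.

2.2×10⁻⁷ M

La₂(CO₃)₃(s) ⇌ 2 La³⁺(aq) + 3 CO₃²⁻(aq)
For each mole of La₂(CO₃)₃ that dissolves per liter, [La³⁺] = 2s and [CO₃²⁻] = 3s; let s denote this solubility.
Ksp = [La³⁺]^2[CO₃²⁻]^3 = (2s)^2 · (3s)^3 = 108s^5 = 2.2×10⁻³⁴
s = 7.3×10⁻⁸ mol L⁻¹
[CO₃²⁻] = 3s = 2.2×10⁻⁷ mol L⁻¹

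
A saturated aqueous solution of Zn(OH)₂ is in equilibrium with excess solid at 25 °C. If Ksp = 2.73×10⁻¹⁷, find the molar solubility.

Zn(OH)₂(s) ⇌ Zn²⁺(aq) + 2 OH⁻(aq)
With molar solubility s: [Zn²⁺] = s, [OH⁻] = 2s.
Ksp = [Zn²⁺][OH⁻]^2 = s · (2s)^2 = 4s^3
4s^3 = 2.73×10⁻¹⁷  ⇒  s^3 = 6.83×10⁻¹⁸
s = (6.83×10⁻¹⁸)^(1/3) = 1.90×10⁻⁶ mol/L

1.90×10⁻⁶ M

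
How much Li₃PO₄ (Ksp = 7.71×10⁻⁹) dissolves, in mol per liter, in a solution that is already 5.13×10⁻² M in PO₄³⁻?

1.77×10⁻³ M

Li₃PO₄(s) ⇌ 3 Li⁺(aq) + PO₄³⁻(aq)
The solution already contains PO₄³⁻ at 5.13×10⁻² M. Let s be the molar solubility of Li₃PO₄.
[PO₄³⁻] ≈ 5.13×10⁻² M (common ion dominates); [Li⁺] = 3s.
Ksp = [Li⁺]^3[PO₄³⁻] = (3s)^3(5.13×10⁻²)
(3s)^3 = 7.71×10⁻⁹ / (5.13×10⁻²) = 1.50×10⁻⁷
s = 1.77×10⁻³ M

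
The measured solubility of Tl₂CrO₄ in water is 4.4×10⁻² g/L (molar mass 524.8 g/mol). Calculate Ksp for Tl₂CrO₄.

Ksp = 2.4×10⁻¹²

s = (4.4×10⁻² g L⁻¹)/(524.8 g mol⁻¹) = 8.384×10⁻⁵ M
Tl₂CrO₄(s) ⇌ 2 Tl⁺(aq) + CrO₄²⁻(aq)
If s mol/L of Tl₂CrO₄ dissolves, [Tl⁺] = 2s and [CrO₄²⁻] = s.
Ksp = [Tl⁺]^2[CrO₄²⁻] = (2s)^2 · s = 4s^3
Ksp = 4 × (8.384×10⁻⁵)^3 = 2.4×10⁻¹²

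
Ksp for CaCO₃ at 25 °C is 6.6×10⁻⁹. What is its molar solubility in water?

8.1×10⁻⁵ M

CaCO₃(s) ⇌ Ca²⁺(aq) + CO₃²⁻(aq)
For each mole of CaCO₃ that dissolves per liter, [Ca²⁺] = s and [CO₃²⁻] = s; let s denote this solubility.
Ksp = [Ca²⁺][CO₃²⁻] = s · s = s^2
s^2 = 6.6×10⁻⁹
s = (6.6×10⁻⁹)^(1/2) = 8.1×10⁻⁵ mol/L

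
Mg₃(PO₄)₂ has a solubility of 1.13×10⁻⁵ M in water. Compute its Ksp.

Mg₃(PO₄)₂(s) ⇌ 3 Mg²⁺(aq) + 2 PO₄³⁻(aq)
Let s be the molar solubility. Then [Mg²⁺] = 3s and [PO₄³⁻] = 2s.
Ksp = [Mg²⁺]^3[PO₄³⁻]^2 = (3s)^3 · (2s)^2 = 108s^5
Ksp = 108 × (1.13×10⁻⁵)^5 = 1.99×10⁻²³

Ksp = 1.99×10⁻²³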